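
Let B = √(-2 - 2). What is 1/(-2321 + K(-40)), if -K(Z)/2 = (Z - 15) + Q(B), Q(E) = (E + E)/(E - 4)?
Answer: -11059/24460309 - 8*I/24460309 ≈ -0.00045212 - 3.2706e-7*I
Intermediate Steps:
B = 2*I (B = √(-4) = 2*I ≈ 2.0*I)
Q(E) = 2*E/(-4 + E) (Q(E) = (2*E)/(-4 + E) = 2*E/(-4 + E))
K(Z) = 30 - 2*Z - 2*I*(-4 - 2*I)/5 (K(Z) = -2*((Z - 15) + 2*(2*I)/(-4 + 2*I)) = -2*((-15 + Z) + 2*(2*I)*((-4 - 2*I)/20)) = -2*((-15 + Z) + I*(-4 - 2*I)/5) = -2*(-15 + Z + I*(-4 - 2*I)/5) = 30 - 2*Z - 2*I*(-4 - 2*I)/5)
1/(-2321 + K(-40)) = 1/(-2321 + (146/5 - 2*(-40) + 8*I/5)) = 1/(-2321 + (146/5 + 80 + 8*I/5)) = 1/(-2321 + (546/5 + 8*I/5)) = 1/(-11059/5 + 8*I/5) = 5*(-11059/5 - 8*I/5)/24460309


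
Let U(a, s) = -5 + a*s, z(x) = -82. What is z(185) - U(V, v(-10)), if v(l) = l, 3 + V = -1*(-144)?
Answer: 1333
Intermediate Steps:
V = 141 (V = -3 - 1*(-144) = -3 + 144 = 141)
z(185) - U(V, v(-10)) = -82 - (-5 + 141*(-10)) = -82 - (-5 - 1410) = -82 - 1*(-1415) = -82 + 1415 = 1333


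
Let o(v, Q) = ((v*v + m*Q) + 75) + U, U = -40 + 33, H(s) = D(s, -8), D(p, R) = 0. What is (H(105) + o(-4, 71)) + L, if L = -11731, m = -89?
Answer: -17966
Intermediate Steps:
H(s) = 0
U = -7
o(v, Q) = 68 + v² - 89*Q (o(v, Q) = ((v*v - 89*Q) + 75) - 7 = ((v² - 89*Q) + 75) - 7 = (75 + v² - 89*Q) - 7 = 68 + v² - 89*Q)
(H(105) + o(-4, 71)) + L = (0 + (68 + (-4)² - 89*71)) - 11731 = (0 + (68 + 16 - 6319)) - 11731 = (0 - 6235) - 11731 = -6235 - 11731 = -17966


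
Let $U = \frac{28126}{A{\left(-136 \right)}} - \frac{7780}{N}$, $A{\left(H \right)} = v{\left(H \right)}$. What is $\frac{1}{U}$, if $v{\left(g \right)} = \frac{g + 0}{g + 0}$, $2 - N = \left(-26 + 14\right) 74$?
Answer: $\frac{89}{2502436} \approx 3.5565 \cdot 10^{-5}$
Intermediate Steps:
$N = 890$ ($N = 2 - \left(-26 + 14\right) 74 = 2 - \left(-12\right) 74 = 2 - -888 = 2 + 888 = 890$)
$v{\left(g \right)} = 1$ ($v{\left(g \right)} = \frac{g}{g} = 1$)
$A{\left(H \right)} = 1$
$U = \frac{2502436}{89}$ ($U = \frac{28126}{1} - \frac{7780}{890} = 28126 \cdot 1 - \frac{778}{89} = 28126 - \frac{778}{89} = \frac{2502436}{89} \approx 28117.0$)
$\frac{1}{U} = \frac{1}{\frac{2502436}{89}} = \frac{89}{2502436}$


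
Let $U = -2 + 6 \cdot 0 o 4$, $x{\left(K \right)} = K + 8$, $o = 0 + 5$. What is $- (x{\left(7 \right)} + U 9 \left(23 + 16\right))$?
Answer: $687$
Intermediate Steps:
$o = 5$
$x{\left(K \right)} = 8 + K$
$U = -2$ ($U = -2 + 6 \cdot 0 \cdot 5 \cdot 4 = -2 + 0 \cdot 5 \cdot 4 = -2 + 0 \cdot 4 = -2 + 0 = -2$)
$- (x{\left(7 \right)} + U 9 \left(23 + 16\right)) = - (\left(8 + 7\right) + \left(-2\right) 9 \left(23 + 16\right)) = - (15 - 702) = \left(-1\right) \left(-687\right) = 687$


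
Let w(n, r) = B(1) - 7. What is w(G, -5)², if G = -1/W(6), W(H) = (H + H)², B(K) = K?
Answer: 36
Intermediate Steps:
W(H) = 4*H² (W(H) = (2*H)² = 4*H²)
G = -1/144 (G = -1/(4*6²) = -1/(4*36) = -1/144 ≈ -0.0069444)
w(n, r) = -6 (w(n, r) = 1 - 7 = -6)
w(G, -5)² = (-6)² = 36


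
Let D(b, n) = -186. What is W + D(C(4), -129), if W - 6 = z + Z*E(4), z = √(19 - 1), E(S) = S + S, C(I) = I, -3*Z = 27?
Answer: -252 + 3*√2 ≈ -247.76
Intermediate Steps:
Z = -9 (Z = -⅓*27 = -9)
E(S) = 2*S
z = 3*√2 (z = √18 = 3*√2 ≈ 4.2426)
W = -66 + 3*√2 (W = 6 + (3*√2 - 18*4) = 6 + (3*√2 - 9*8) = 6 + (3*√2 - 72) = 6 + (-72 + 3*√2) = -66 + 3*√2 ≈ -61.757)
W + D(C(4), -129) = (-66 + 3*√2) - 186 = -252 + 3*√2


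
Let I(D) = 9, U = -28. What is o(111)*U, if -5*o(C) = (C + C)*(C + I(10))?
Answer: 149184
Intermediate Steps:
o(C) = -2*C*(9 + C)/5 (o(C) = -(C + C)*(C + 9)/5 = -2*C*(9 + C)/5)
o(111)*U = -⅖*111*(9 + 111)*(-28) = -⅖*111*120*(-28) = -5328*(-28) = 149184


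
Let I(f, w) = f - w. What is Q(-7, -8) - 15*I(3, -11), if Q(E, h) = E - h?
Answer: -209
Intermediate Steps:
Q(-7, -8) - 15*I(3, -11) = (-7 - 1*(-8)) - 15*(3 - 1*(-11)) = (-7 + 8) - 15*(3 + 11) = 1 - 15*14 = 1 - 210 = -209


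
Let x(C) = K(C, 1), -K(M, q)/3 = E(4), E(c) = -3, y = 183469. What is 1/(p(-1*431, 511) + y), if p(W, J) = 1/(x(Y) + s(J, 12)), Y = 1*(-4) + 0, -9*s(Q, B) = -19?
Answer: 100/18346909 ≈ 5.4505e-6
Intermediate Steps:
s(Q, B) = 19/9 (s(Q, B) = -⅑*(-19) = 19/9)
K(M, q) = 9 (K(M, q) = -3*(-3) = 9)
Y = -4 (Y = -4 + 0 = -4)
x(C) = 9
p(W, J) = 9/100 (p(W, J) = 1/(9 + 19/9) = 1/(100/9) = 9/100)
1/(p(-1*431, 511) + y) = 1/(9/100 + 183469) = 1/(18346909/100) = 100/18346909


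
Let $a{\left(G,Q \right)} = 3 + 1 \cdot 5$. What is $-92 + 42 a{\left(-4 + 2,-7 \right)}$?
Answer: $244$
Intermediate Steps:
$a{\left(G,Q \right)} = 8$ ($a{\left(G,Q \right)} = 3 + 5 = 8$)
$-92 + 42 a{\left(-4 + 2,-7 \right)} = -92 + 42 \cdot 8 = -92 + 336 = 244$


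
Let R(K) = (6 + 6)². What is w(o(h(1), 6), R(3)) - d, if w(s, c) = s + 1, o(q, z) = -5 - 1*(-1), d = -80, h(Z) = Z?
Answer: 77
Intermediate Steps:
o(q, z) = -4 (o(q, z) = -5 + 1 = -4)
R(K) = 144 (R(K) = 12² = 144)
w(s, c) = 1 + s
w(o(h(1), 6), R(3)) - d = (1 - 4) - 1*(-80) = -3 + 80 = 77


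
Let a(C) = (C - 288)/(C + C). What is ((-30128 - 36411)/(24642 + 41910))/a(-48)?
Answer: -66539/232932 ≈ -0.28566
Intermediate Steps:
a(C) = (-288 + C)/(2*C) (a(C) = (-288 + C)/((2*C)) = (-288 + C)*(1/(2*C)) = (-288 + C)/(2*C))
((-30128 - 36411)/(24642 + 41910))/a(-48) = ((-30128 - 36411)/(24642 + 41910))/(((½)*(-288 - 48)/(-48))) = (-66539/66552)/(((½)*(-1/48)*(-336))) = (-66539*1/66552)/(7/2) = -66539/66552*2/7 = -66539/232932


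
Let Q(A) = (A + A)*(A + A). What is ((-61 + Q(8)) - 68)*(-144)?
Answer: -18288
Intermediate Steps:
Q(A) = 4*A² (Q(A) = (2*A)*(2*A) = 4*A²)
((-61 + Q(8)) - 68)*(-144) = ((-61 + 4*8²) - 68)*(-144) = ((-61 + 4*64) - 68)*(-144) = ((-61 + 256) - 68)*(-144) = (195 - 68)*(-144) = 127*(-144) = -18288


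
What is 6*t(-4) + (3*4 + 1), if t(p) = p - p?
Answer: 13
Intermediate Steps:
t(p) = 0
6*t(-4) + (3*4 + 1) = 6*0 + (3*4 + 1) = 0 + (12 + 1) = 0 + 13 = 13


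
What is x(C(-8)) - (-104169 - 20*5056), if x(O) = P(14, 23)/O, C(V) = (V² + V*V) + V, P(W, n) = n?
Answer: 24634703/120 ≈ 2.0529e+5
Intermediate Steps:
C(V) = V + 2*V² (C(V) = (V² + V²) + V = 2*V² + V = V + 2*V²)
x(O) = 23/O
x(C(-8)) - (-104169 - 20*5056) = 23/((-8*(1 + 2*(-8)))) - (-104169 - 20*5056) = 23/((-8*(1 - 16))) - (-104169 - 101120) = 23/((-8*(-15))) - 1*(-205289) = 23/120 + 205289 = 24634703/120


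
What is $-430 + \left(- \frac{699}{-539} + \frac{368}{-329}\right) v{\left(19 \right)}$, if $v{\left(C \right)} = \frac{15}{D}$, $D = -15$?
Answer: $- \frac{10897707}{25333} \approx -430.18$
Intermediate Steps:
$v{\left(C \right)} = -1$ ($v{\left(C \right)} = \frac{15}{-15} = 15 \left(- \frac{1}{15}\right) = -1$)
$-430 + \left(- \frac{699}{-539} + \frac{368}{-329}\right) v{\left(19 \right)} = -430 + \left(- \frac{699}{-539} + \frac{368}{-329}\right) \left(-1\right) = -430 + \left(\left(-699\right) \left(- \frac{1}{539}\right) + 368 \left(- \frac{1}{329}\right)\right) \left(-1\right) = -430 + \left(\frac{699}{539} - \frac{368}{329}\right) \left(-1\right) = -430 + \frac{4517}{25333} \left(-1\right) = -430 - \frac{4517}{25333} = - \frac{10897707}{25333}$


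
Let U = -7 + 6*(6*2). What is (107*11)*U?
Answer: 76505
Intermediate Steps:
U = 65 (U = -7 + 6*12 = -7 + 72 = 65)
(107*11)*U = (107*11)*65 = 1177*65 = 76505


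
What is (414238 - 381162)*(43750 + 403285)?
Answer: 14786129660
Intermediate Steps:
(414238 - 381162)*(43750 + 403285) = 33076*447035 = 14786129660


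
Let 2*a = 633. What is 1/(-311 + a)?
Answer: 2/11 ≈ 0.18182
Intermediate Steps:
a = 633/2 (a = (½)*633 = 633/2 ≈ 316.50)
1/(-311 + a) = 1/(-311 + 633/2) = 1/(11/2) = 2/11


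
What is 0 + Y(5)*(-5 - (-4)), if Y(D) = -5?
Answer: 5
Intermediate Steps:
0 + Y(5)*(-5 - (-4)) = 0 - 5*(-5 - (-4)) = 0 - 5*(-5 - 1*(-4)) = 0 - 5*(-5 + 4) = 0 - 5*(-1) = 0 + 5 = 5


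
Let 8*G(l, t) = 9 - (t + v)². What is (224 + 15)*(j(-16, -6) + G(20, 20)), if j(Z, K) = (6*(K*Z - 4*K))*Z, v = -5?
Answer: -2759733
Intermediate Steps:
G(l, t) = 9/8 - (-5 + t)²/8 (G(l, t) = (9 - (t - 5)²)/8 = (9 - (-5 + t)²)/8 = 9/8 - (-5 + t)²/8)
j(Z, K) = Z*(-24*K + 6*K*Z) (j(Z, K) = (6*(-4*K + K*Z))*Z = (-24*K + 6*K*Z)*Z = Z*(-24*K + 6*K*Z))
(224 + 15)*(j(-16, -6) + G(20, 20)) = (224 + 15)*(6*(-6)*(-16)*(-4 - 16) + (9/8 - (-5 + 20)²/8)) = 239*(6*(-6)*(-16)*(-20) + (9/8 - ⅛*15²)) = 239*(-11520 + (9/8 - ⅛*225)) = 239*(-11520 + (9/8 - 225/8)) = 239*(-11520 - 27) = 239*(-11547) = -2759733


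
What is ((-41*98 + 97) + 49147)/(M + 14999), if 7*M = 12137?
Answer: 158291/58565 ≈ 2.7028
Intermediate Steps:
M = 12137/7 (M = (⅐)*12137 = 12137/7 ≈ 1733.9)
((-41*98 + 97) + 49147)/(M + 14999) = ((-41*98 + 97) + 49147)/(12137/7 + 14999) = ((-4018 + 97) + 49147)/(117130/7) = (-3921 + 49147)*(7/117130) = 45226*(7/117130) = 158291/58565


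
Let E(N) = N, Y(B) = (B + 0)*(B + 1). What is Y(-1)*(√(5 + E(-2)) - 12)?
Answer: 0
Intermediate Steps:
Y(B) = B*(1 + B)
Y(-1)*(√(5 + E(-2)) - 12) = (-(1 - 1))*(√(5 - 2) - 12) = (-1*0)*(√3 - 12) = 0*(-12 + √3) = 0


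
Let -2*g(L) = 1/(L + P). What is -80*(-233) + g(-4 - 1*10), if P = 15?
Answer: 37279/2 ≈ 18640.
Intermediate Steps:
g(L) = -1/(2*(15 + L)) (g(L) = -1/(2*(L + 15)) = -1/(2*(15 + L)))
-80*(-233) + g(-4 - 1*10) = -80*(-233) - 1/(30 + 2*(-4 - 1*10)) = 18640 - 1/(30 + 2*(-4 - 10)) = 18640 - 1/(30 + 2*(-14)) = 18640 - 1/(30 - 28) = 18640 - 1/2 = 18640 - 1*½ = 18640 - ½ = 37279/2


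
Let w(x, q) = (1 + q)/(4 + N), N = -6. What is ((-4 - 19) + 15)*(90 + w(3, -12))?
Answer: -764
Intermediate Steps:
w(x, q) = -1/2 - q/2 (w(x, q) = (1 + q)/(4 - 6) = (1 + q)/(-2) = (1 + q)*(-1/2) = -1/2 - q/2)
((-4 - 19) + 15)*(90 + w(3, -12)) = ((-4 - 19) + 15)*(90 + (-1/2 - 1/2*(-12))) = (-23 + 15)*(90 + (-1/2 + 6)) = -8*(90 + 11/2) = -8*191/2 = -764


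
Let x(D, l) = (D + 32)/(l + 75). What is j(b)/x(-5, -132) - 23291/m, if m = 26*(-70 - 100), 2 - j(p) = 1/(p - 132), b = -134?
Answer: 289403/278460 ≈ 1.0393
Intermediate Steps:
x(D, l) = (32 + D)/(75 + l)
j(p) = 2 - 1/(-132 + p) (j(p) = 2 - 1/(p - 132) = 2 - 1/(-132 + p))
m = -4420 (m = 26*(-170) = -4420)
j(b)/x(-5, -132) - 23291/m = ((-265 + 2*(-134))/(-132 - 134))/(((32 - 5)/(75 - 132))) - 23291/(-4420) = ((-265 - 268)/(-266))/((27/(-57))) - 23291*(-1/4420) = (-1/266*(-533))/((-1/57*27)) + 23291/4420 = 533/(266*(-9/19)) + 23291/4420 = (533/266)*(-19/9) + 23291/4420 = -533/126 + 23291/4420 = 289403/278460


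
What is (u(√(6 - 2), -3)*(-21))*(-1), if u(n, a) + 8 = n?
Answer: -126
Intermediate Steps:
u(n, a) = -8 + n
(u(√(6 - 2), -3)*(-21))*(-1) = ((-8 + √(6 - 2))*(-21))*(-1) = ((-8 + √4)*(-21))*(-1) = ((-8 + 2)*(-21))*(-1) = -6*(-21)*(-1) = 126*(-1) = -126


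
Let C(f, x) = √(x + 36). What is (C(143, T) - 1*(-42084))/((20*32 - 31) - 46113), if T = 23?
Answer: -1169/1264 - √59/45504 ≈ -0.92501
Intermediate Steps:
C(f, x) = √(36 + x)
(C(143, T) - 1*(-42084))/((20*32 - 31) - 46113) = (√(36 + 23) - 1*(-42084))/((20*32 - 31) - 46113) = (√59 + 42084)/((640 - 31) - 46113) = (42084 + √59)/(609 - 46113) = (42084 + √59)/(-45504) = (42084 + √59)*(-1/45504) = -1169/1264 - √59/45504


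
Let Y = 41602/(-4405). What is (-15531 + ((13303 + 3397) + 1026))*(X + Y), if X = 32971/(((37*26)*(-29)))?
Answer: -573268084589/24578138 ≈ -23324.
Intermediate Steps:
Y = -41602/4405 (Y = 41602*(-1/4405) = -41602/4405 ≈ -9.4443)
X = -32971/27898 (X = 32971/((962*(-29))) = 32971/(-27898) = 32971*(-1/27898) = -32971/27898 ≈ -1.1818)
(-15531 + ((13303 + 3397) + 1026))*(X + Y) = (-15531 + ((13303 + 3397) + 1026))*(-32971/27898 - 41602/4405) = (-15531 + (16700 + 1026))*(-1305849851/122890690) = (-15531 + 17726)*(-1305849851/122890690) = 2195*(-1305849851/122890690) = -573268084589/24578138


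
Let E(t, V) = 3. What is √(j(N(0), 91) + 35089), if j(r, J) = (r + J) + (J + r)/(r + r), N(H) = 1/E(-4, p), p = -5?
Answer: 4*√19866/3 ≈ 187.93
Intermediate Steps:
N(H) = ⅓ (N(H) = 1/3 = ⅓)
j(r, J) = J + r + (J + r)/(2*r) (j(r, J) = (J + r) + (J + r)/((2*r)) = (J + r) + (J + r)*(1/(2*r)) = (J + r) + (J + r)/(2*r) = J + r + (J + r)/(2*r))
√(j(N(0), 91) + 35089) = √((½ + 91 + ⅓ + (½)*91/(⅓)) + 35089) = √((½ + 91 + ⅓ + (½)*91*3) + 35089) = √((½ + 91 + ⅓ + 273/2) + 35089) = √(685/3 + 35089) = √(105952/3) = 4*√19866/3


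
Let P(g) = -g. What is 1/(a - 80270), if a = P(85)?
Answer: -1/80355 ≈ -1.2445e-5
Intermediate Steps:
a = -85 (a = -1*85 = -85)
1/(a - 80270) = 1/(-85 - 80270) = 1/(-80355) = -1/80355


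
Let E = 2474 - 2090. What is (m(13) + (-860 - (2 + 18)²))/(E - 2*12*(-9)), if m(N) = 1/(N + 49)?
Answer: -78119/37200 ≈ -2.1000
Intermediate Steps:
m(N) = 1/(49 + N)
E = 384
(m(13) + (-860 - (2 + 18)²))/(E - 2*12*(-9)) = (1/(49 + 13) + (-860 - (2 + 18)²))/(384 - 2*12*(-9)) = (1/62 + (-860 - 1*20²))/(384 - 24*(-9)) = (1/62 + (-860 - 1*400))/(384 + 216) = (1/62 + (-860 - 400))/600 = (1/62 - 1260)*(1/600) = -78119/62*1/600 = -78119/37200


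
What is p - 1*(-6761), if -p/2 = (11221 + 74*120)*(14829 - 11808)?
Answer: -121443481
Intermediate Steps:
p = -121450242 (p = -2*(11221 + 74*120)*(14829 - 11808) = -2*(11221 + 8880)*3021 = -40202*3021 = -2*60725121 = -121450242)
p - 1*(-6761) = -121450242 - 1*(-6761) = -121450242 + 6761 = -121443481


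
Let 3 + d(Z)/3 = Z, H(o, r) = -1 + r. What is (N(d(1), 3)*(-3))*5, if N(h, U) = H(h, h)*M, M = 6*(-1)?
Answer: -630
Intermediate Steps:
d(Z) = -9 + 3*Z
M = -6
N(h, U) = 6 - 6*h (N(h, U) = (-1 + h)*(-6) = 6 - 6*h)
(N(d(1), 3)*(-3))*5 = ((6 - 6*(-9 + 3*1))*(-3))*5 = ((6 - 6*(-9 + 3))*(-3))*5 = ((6 - 6*(-6))*(-3))*5 = ((6 + 36)*(-3))*5 = (42*(-3))*5 = -126*5 = -630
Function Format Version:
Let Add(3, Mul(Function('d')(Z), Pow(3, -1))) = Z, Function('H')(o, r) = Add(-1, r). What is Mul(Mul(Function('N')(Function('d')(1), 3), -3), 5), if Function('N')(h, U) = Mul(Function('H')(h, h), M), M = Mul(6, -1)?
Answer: -630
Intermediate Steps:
Function('d')(Z) = Add(-9, Mul(3, Z))
M = -6
Function('N')(h, U) = Add(6, Mul(-6, h)) (Function('N')(h, U) = Mul(Add(-1, h), -6) = Add(6, Mul(-6, h)))
Mul(Mul(Function('N')(Function('d')(1), 3), -3), 5) = Mul(Mul(Add(6, Mul(-6, Add(-9, Mul(3, 1)))), -3), 5) = Mul(Mul(Add(6, Mul(-6, Add(-9, 3))), -3), 5) = Mul(Mul(Add(6, Mul(-6, -6)), -3), 5) = Mul(Mul(Add(6, 36), -3), 5) = Mul(Mul(42, -3), 5) = Mul(-126, 5) = -630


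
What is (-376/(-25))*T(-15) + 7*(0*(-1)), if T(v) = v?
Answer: -1128/5 ≈ -225.60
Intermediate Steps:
(-376/(-25))*T(-15) + 7*(0*(-1)) = -376/(-25)*(-15) + 7*(0*(-1)) = -376*(-1/25)*(-15) + 7*0 = (376/25)*(-15) + 0 = -1128/5 + 0 = -1128/5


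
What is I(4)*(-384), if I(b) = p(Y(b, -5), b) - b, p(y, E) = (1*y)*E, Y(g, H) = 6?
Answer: -7680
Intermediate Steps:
p(y, E) = E*y (p(y, E) = y*E = E*y)
I(b) = 5*b (I(b) = b*6 - b = 6*b - b = 5*b)
I(4)*(-384) = (5*4)*(-384) = 20*(-384) = -7680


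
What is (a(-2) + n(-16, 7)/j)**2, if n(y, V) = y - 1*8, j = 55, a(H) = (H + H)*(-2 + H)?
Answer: 732736/3025 ≈ 242.23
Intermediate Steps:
a(H) = 2*H*(-2 + H) (a(H) = (2*H)*(-2 + H) = 2*H*(-2 + H))
n(y, V) = -8 + y (n(y, V) = y - 8 = -8 + y)
(a(-2) + n(-16, 7)/j)**2 = (2*(-2)*(-2 - 2) + (-8 - 16)/55)**2 = (2*(-2)*(-4) - 24*1/55)**2 = (16 - 24/55)**2 = (856/55)**2 = 732736/3025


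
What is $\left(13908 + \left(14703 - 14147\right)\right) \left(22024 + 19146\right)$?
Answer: $595482880$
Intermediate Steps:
$\left(13908 + \left(14703 - 14147\right)\right) \left(22024 + 19146\right) = \left(13908 + \left(14703 - 14147\right)\right) 41170 = \left(13908 + 556\right) 41170 = 14464 \cdot 41170 = 595482880$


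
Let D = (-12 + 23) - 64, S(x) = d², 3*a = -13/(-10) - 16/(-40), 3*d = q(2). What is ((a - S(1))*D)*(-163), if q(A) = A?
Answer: 95029/90 ≈ 1055.9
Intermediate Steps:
d = ⅔ (d = (⅓)*2 = ⅔ ≈ 0.66667)
a = 17/30 (a = (-13/(-10) - 16/(-40))/3 = (-13*(-⅒) - 16*(-1/40))/3 = (13/10 + ⅖)/3 = (⅓)*(17/10) = 17/30 ≈ 0.56667)
S(x) = 4/9 (S(x) = (⅔)² = 4/9)
D = -53 (D = 11 - 64 = -53)
((a - S(1))*D)*(-163) = ((17/30 - 1*4/9)*(-53))*(-163) = ((17/30 - 4/9)*(-53))*(-163) = ((11/90)*(-53))*(-163) = -583/90*(-163) = 95029/90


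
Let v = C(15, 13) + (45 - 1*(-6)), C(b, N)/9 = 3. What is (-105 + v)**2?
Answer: 729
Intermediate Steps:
C(b, N) = 27 (C(b, N) = 9*3 = 27)
v = 78 (v = 27 + (45 - 1*(-6)) = 27 + (45 + 6) = 27 + 51 = 78)
(-105 + v)**2 = (-105 + 78)**2 = (-27)**2 = 729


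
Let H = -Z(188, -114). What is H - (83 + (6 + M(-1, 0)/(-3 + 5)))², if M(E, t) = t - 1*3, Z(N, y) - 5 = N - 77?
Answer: -31089/4 ≈ -7772.3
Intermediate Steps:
Z(N, y) = -72 + N (Z(N, y) = 5 + (N - 77) = 5 + (-77 + N) = -72 + N)
M(E, t) = -3 + t (M(E, t) = t - 3 = -3 + t)
H = -116 (H = -(-72 + 188) = -1*116 = -116)
H - (83 + (6 + M(-1, 0)/(-3 + 5)))² = -116 - (83 + (6 + (-3 + 0)/(-3 + 5)))² = -116 - (83 + (6 - 3/2))² = -116 - (83 + 9/2)² = -116 - (175/2)² = -116 - 1*30625/4 = -116 - 30625/4 = -31089/4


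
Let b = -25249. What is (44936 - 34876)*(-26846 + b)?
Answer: -524075700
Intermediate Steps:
(44936 - 34876)*(-26846 + b) = (44936 - 34876)*(-26846 - 25249) = 10060*(-52095) = -524075700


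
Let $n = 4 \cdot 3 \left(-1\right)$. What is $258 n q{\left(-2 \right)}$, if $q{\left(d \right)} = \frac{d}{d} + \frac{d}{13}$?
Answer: $- \frac{34056}{13} \approx -2619.7$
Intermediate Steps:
$n = -12$ ($n = 12 \left(-1\right) = -12$)
$q{\left(d \right)} = 1 + \frac{d}{13}$ ($q{\left(d \right)} = 1 + d \frac{1}{13} = 1 + \frac{d}{13}$)
$258 n q{\left(-2 \right)} = 258 \left(-12\right) \left(1 + \frac{1}{13} \left(-2\right)\right) = - 3096 \left(1 - \frac{2}{13}\right) = \left(-3096\right) \frac{11}{13} = - \frac{34056}{13}$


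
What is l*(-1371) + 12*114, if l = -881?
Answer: 1209219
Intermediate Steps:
l*(-1371) + 12*114 = -881*(-1371) + 12*114 = 1207851 + 1368 = 1209219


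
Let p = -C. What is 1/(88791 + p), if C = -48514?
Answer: 1/137305 ≈ 7.2831e-6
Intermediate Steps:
p = 48514 (p = -1*(-48514) = 48514)
1/(88791 + p) = 1/(88791 + 48514) = 1/137305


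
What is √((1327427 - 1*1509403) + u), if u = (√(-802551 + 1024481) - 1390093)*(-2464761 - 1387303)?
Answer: 2*√(1338681754994 - 963016*√221930) ≈ 2.3136e+6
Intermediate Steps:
u = 5354727201952 - 3852064*√221930 (u = (√221930 - 1390093)*(-3852064) = (-1390093 + √221930)*(-3852064) = 5354727201952 - 3852064*√221930 ≈ 5.3529e+12)
√((1327427 - 1*1509403) + u) = √((1327427 - 1*1509403) + (5354727201952 - 3852064*√221930)) = √((1327427 - 1509403) + (5354727201952 - 3852064*√221930)) = √(-181976 + (5354727201952 - 3852064*√221930)) = √(5354727019976 - 3852064*√221930)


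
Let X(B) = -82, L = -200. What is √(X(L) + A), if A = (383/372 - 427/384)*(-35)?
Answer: I*√19463722/496 ≈ 8.8947*I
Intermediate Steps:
A = 11445/3968 (A = (383*(1/372) - 427*1/384)*(-35) = (383/372 - 427/384)*(-35) = -327/3968*(-35) = 11445/3968 ≈ 2.8843)
√(X(L) + A) = √(-82 + 11445/3968) = √(-313931/3968) = I*√19463722/496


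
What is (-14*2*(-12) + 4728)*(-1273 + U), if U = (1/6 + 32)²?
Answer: -3620338/3 ≈ -1.2068e+6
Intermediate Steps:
U = 37249/36 (U = (⅙ + 32)² = (193/6)² = 37249/36 ≈ 1034.7)
(-14*2*(-12) + 4728)*(-1273 + U) = (-14*2*(-12) + 4728)*(-1273 + 37249/36) = (-28*(-12) + 4728)*(-8579/36) = (336 + 4728)*(-8579/36) = 5064*(-8579/36) = -3620338/3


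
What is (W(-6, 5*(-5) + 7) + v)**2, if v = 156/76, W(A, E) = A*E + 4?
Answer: 4695889/361 ≈ 13008.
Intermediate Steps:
W(A, E) = 4 + A*E
v = 39/19 (v = 156*(1/76) = 39/19 ≈ 2.0526)
(W(-6, 5*(-5) + 7) + v)**2 = ((4 - 6*(5*(-5) + 7)) + 39/19)**2 = ((4 - 6*(-25 + 7)) + 39/19)**2 = ((4 - 6*(-18)) + 39/19)**2 = ((4 + 108) + 39/19)**2 = (112 + 39/19)**2 = (2167/19)**2 = 4695889/361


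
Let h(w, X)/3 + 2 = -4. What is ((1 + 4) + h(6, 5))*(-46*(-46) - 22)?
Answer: -27222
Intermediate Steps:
h(w, X) = -18 (h(w, X) = -6 + 3*(-4) = -6 - 12 = -18)
((1 + 4) + h(6, 5))*(-46*(-46) - 22) = ((1 + 4) - 18)*(-46*(-46) - 22) = (5 - 18)*(2116 - 22) = -13*2094 = -27222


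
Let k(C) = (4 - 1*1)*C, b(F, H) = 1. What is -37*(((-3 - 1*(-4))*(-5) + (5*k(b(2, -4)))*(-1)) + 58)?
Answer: -1406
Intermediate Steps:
k(C) = 3*C (k(C) = (4 - 1)*C = 3*C)
-37*(((-3 - 1*(-4))*(-5) + (5*k(b(2, -4)))*(-1)) + 58) = -37*(((-3 - 1*(-4))*(-5) + (5*(3*1))*(-1)) + 58) = -37*(((-3 + 4)*(-5) + (5*3)*(-1)) + 58) = -37*((1*(-5) + 15*(-1)) + 58) = -37*((-5 - 15) + 58) = -37*(-20 + 58) = -37*38 = -1406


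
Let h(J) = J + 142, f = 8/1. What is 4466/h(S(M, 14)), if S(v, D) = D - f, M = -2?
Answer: 2233/74 ≈ 30.176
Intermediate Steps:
f = 8 (f = 8*1 = 8)
S(v, D) = -8 + D (S(v, D) = D - 1*8 = D - 8 = -8 + D)
h(J) = 142 + J
4466/h(S(M, 14)) = 4466/(142 + (-8 + 14)) = 4466/(142 + 6) = 4466/148 = 4466*(1/148) = 2233/74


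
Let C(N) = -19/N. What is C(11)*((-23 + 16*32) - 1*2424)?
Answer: 36765/11 ≈ 3342.3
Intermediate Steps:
C(11)*((-23 + 16*32) - 1*2424) = (-19/11)*((-23 + 16*32) - 1*2424) = (-19*1/11)*((-23 + 512) - 2424) = -19*(489 - 2424)/11 = -19/11*(-1935) = 36765/11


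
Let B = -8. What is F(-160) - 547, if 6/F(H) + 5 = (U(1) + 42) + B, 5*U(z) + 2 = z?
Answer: -13123/24 ≈ -546.79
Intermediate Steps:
U(z) = -2/5 + z/5
F(H) = 5/24 (F(H) = 6/(-5 + (((-2/5 + (1/5)*1) + 42) - 8)) = 6/(-5 + (((-2/5 + 1/5) + 42) - 8)) = 6/(-5 + ((-1/5 + 42) - 8)) = 6/(-5 + (209/5 - 8)) = 6/(-5 + 169/5) = 6/(144/5) = 6*(5/144) = 5/24)
F(-160) - 547 = 5/24 - 547 = -13123/24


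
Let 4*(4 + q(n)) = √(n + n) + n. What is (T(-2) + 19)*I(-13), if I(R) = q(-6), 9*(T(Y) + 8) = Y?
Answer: -1067/18 + 97*I*√3/18 ≈ -59.278 + 9.3338*I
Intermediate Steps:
T(Y) = -8 + Y/9
q(n) = -4 + n/4 + √2*√n/4 (q(n) = -4 + (√(n + n) + n)/4 = -4 + (√(2*n) + n)/4 = -4 + (√2*√n + n)/4 = -4 + (n + √2*√n)/4 = -4 + (n/4 + √2*√n/4) = -4 + n/4 + √2*√n/4)
I(R) = -11/2 + I*√3/2 (I(R) = -4 + (¼)*(-6) + √2*√(-6)/4 = -4 - 3/2 + √2*(I*√6)/4 = -4 - 3/2 + I*√3/2 = -11/2 + I*√3/2)
(T(-2) + 19)*I(-13) = ((-8 + (⅑)*(-2)) + 19)*(-11/2 + I*√3/2) = ((-8 - 2/9) + 19)*(-11/2 + I*√3/2) = (-74/9 + 19)*(-11/2 + I*√3/2) = 97*(-11/2 + I*√3/2)/9 = -1067/18 + 97*I*√3/18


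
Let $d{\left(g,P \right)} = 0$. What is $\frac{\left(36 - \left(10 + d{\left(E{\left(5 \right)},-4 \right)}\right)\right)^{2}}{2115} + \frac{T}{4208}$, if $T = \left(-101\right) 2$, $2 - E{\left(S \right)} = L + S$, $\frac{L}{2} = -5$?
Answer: $\frac{1208689}{4449960} \approx 0.27162$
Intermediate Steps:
$L = -10$ ($L = 2 \left(-5\right) = -10$)
$E{\left(S \right)} = 12 - S$ ($E{\left(S \right)} = 2 - \left(-10 + S\right) = 12 - S$)
$T = -202$
$\frac{\left(36 - \left(10 + d{\left(E{\left(5 \right)},-4 \right)}\right)\right)^{2}}{2115} + \frac{T}{4208} = \frac{\left(36 - 10\right)^{2}}{2115} - \frac{202}{4208} = \left(36 + \left(-10 + 0\right)\right)^{2} \cdot \frac{1}{2115} - \frac{101}{2104} = \left(36 - 10\right)^{2} \cdot \frac{1}{2115} - \frac{101}{2104} = 26^{2} \cdot \frac{1}{2115} - \frac{101}{2104} = 676 \cdot \frac{1}{2115} - \frac{101}{2104} = \frac{676}{2115} - \frac{101}{2104} = \frac{1208689}{4449960}$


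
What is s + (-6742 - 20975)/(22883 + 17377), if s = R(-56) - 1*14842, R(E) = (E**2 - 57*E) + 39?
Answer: -113743739/13420 ≈ -8475.7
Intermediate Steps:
R(E) = 39 + E**2 - 57*E
s = -8475 (s = (39 + (-56)**2 - 57*(-56)) - 1*14842 = (39 + 3136 + 3192) - 14842 = 6367 - 14842 = -8475)
s + (-6742 - 20975)/(22883 + 17377) = -8475 + (-6742 - 20975)/(22883 + 17377) = -8475 - 27717/40260 = -8475 - 27717*1/40260 = -8475 - 9239/13420 = -113743739/13420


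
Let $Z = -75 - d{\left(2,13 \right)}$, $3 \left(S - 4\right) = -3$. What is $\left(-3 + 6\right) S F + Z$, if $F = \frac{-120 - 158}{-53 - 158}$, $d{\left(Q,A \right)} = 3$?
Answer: $- \frac{13956}{211} \approx -66.142$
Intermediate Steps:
$F = \frac{278}{211}$ ($F = - \frac{278}{-211} = \left(-278\right) \left(- \frac{1}{211}\right) = \frac{278}{211} \approx 1.3175$)
$S = 3$ ($S = 4 + \frac{1}{3} \left(-3\right) = 4 - 1 = 3$)
$Z = -78$ ($Z = -75 - 3 = -78$)
$\left(-3 + 6\right) S F + Z = \left(-3 + 6\right) 3 \cdot \frac{278}{211} - 78 = 3 \cdot 3 \cdot \frac{278}{211} - 78 = 9 \cdot \frac{278}{211} - 78 = \frac{2502}{211} - 78 = - \frac{13956}{211}$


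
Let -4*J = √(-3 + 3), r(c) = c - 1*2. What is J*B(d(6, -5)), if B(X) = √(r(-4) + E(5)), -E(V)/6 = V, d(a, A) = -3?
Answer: 0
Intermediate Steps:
E(V) = -6*V
r(c) = -2 + c (r(c) = c - 2 = -2 + c)
J = 0 (J = -√(-3 + 3)/4 = -√0/4 = -¼*0 = 0)
B(X) = 6*I (B(X) = √((-2 - 4) - 6*5) = √(-6 - 30) = √(-36) = 6*I)
J*B(d(6, -5)) = 0*(6*I) = 0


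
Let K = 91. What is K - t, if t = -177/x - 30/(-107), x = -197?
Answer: 1893340/21079 ≈ 89.821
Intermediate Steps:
t = 24849/21079 (t = -177/(-197) - 30/(-107) = -177*(-1/197) - 30*(-1/107) = 177/197 + 30/107 = 24849/21079 ≈ 1.1789)
K - t = 91 - 1*24849/21079 = 91 - 24849/21079 = 1893340/21079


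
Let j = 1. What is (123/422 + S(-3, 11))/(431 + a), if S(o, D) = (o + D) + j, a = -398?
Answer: 1307/4642 ≈ 0.28156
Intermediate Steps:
S(o, D) = 1 + D + o (S(o, D) = (o + D) + 1 = (D + o) + 1 = 1 + D + o)
(123/422 + S(-3, 11))/(431 + a) = (123/422 + (1 + 11 - 3))/(431 - 398) = (123*(1/422) + 9)/33 = (123/422 + 9)*(1/33) = (3921/422)*(1/33) = 1307/4642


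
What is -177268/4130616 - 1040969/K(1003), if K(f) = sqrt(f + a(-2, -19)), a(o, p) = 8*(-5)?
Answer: -6331/147522 - 1040969*sqrt(107)/321 ≈ -33545.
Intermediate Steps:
a(o, p) = -40
K(f) = sqrt(-40 + f) (K(f) = sqrt(f - 40) = sqrt(-40 + f))
-177268/4130616 - 1040969/K(1003) = -177268/4130616 - 1040969/sqrt(-40 + 1003) = -177268*1/4130616 - 1040969*sqrt(107)/321 = -6331/147522 - 1040969*sqrt(107)/321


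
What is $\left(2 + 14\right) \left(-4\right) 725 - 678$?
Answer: $-47078$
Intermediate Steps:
$\left(2 + 14\right) \left(-4\right) 725 - 678 = 16 \left(-4\right) 725 - 678 = \left(-64\right) 725 - 678 = -46400 - 678 = -47078$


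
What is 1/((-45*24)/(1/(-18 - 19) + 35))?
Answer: -647/19980 ≈ -0.032382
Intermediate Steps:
1/((-45*24)/(1/(-18 - 19) + 35)) = 1/(-1080/(1/(-37) + 35)) = 1/(-1080/(-1/37 + 35)) = 1/(-1080/1294/37) = 1/(-1080*37/1294) = 1/(-19980/647) = -647/19980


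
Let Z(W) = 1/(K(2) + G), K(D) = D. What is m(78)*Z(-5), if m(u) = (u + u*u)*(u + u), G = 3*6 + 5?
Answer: 961272/25 ≈ 38451.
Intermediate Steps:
G = 23 (G = 18 + 5 = 23)
m(u) = 2*u*(u + u**2) (m(u) = (u + u**2)*(2*u) = 2*u*(u + u**2))
Z(W) = 1/25 (Z(W) = 1/(2 + 23) = 1/25)
m(78)*Z(-5) = (2*78**2*(1 + 78))*(1/25) = (2*6084*79)*(1/25) = 961272*(1/25) = 961272/25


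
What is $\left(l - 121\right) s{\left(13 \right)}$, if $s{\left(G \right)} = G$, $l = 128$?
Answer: $91$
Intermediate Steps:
$\left(l - 121\right) s{\left(13 \right)} = \left(128 - 121\right) 13 = 7 \cdot 13 = 91$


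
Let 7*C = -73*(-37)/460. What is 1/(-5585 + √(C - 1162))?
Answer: -17983700/100442703439 - 2*I*√3009845895/100442703439 ≈ -0.00017904 - 1.0924e-6*I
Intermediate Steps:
C = 2701/3220 (C = (-73*(-37)/460)/7 = (2701*(1/460))/7 = (⅐)*(2701/460) = 2701/3220 ≈ 0.83882)
1/(-5585 + √(C - 1162)) = 1/(-5585 + √(2701/3220 - 1162)) = 1/(-5585 + √(-3738939/3220)) = 1/(-5585 + I*√3009845895/1610)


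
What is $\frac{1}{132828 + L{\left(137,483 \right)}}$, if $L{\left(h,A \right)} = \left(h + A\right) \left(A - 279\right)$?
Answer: $\frac{1}{259308} \approx 3.8564 \cdot 10^{-6}$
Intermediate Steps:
$L{\left(h,A \right)} = \left(-279 + A\right) \left(A + h\right)$ ($L{\left(h,A \right)} = \left(A + h\right) \left(-279 + A\right) = \left(-279 + A\right) \left(A + h\right)$)
$\frac{1}{132828 + L{\left(137,483 \right)}} = \frac{1}{132828 + \left(483^{2} - 134757 - 38223 + 483 \cdot 137\right)} = \frac{1}{132828 + \left(233289 - 134757 - 38223 + 66171\right)} = \frac{1}{132828 + 126480} = \frac{1}{259308}$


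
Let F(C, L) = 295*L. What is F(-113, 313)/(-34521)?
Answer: -92335/34521 ≈ -2.6747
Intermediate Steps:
F(-113, 313)/(-34521) = (295*313)/(-34521) = 92335*(-1/34521) = -92335/34521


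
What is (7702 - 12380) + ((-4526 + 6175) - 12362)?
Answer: -15391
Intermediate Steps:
(7702 - 12380) + ((-4526 + 6175) - 12362) = -4678 + (1649 - 12362) = -4678 - 10713 = -15391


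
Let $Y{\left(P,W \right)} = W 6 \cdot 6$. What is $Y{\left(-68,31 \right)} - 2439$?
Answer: $-1323$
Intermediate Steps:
$Y{\left(P,W \right)} = 36 W$ ($Y{\left(P,W \right)} = 6 W 6 = 36 W$)
$Y{\left(-68,31 \right)} - 2439 = 36 \cdot 31 - 2439 = 1116 - 2439 = -1323$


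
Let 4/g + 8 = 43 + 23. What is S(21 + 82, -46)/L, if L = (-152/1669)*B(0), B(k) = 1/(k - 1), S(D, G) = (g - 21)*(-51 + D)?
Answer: -13170079/1102 ≈ -11951.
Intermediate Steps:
g = 2/29 (g = 4/(-8 + (43 + 23)) = 4/(-8 + 66) = 4/58 = 4*(1/58) = 2/29 ≈ 0.068966)
S(D, G) = 30957/29 - 607*D/29 (S(D, G) = (2/29 - 21)*(-51 + D) = -607*(-51 + D)/29 = 30957/29 - 607*D/29)
B(k) = 1/(-1 + k)
L = 152/1669 (L = (-152/1669)/(-1 + 0) = -152*1/1669/(-1) = -152/1669*(-1) = 152/1669 ≈ 0.091072)
S(21 + 82, -46)/L = (30957/29 - 607*(21 + 82)/29)/(152/1669) = (30957/29 - 607/29*103)*(1669/152) = (30957/29 - 62521/29)*(1669/152) = -31564/29*1669/152 = -13170079/1102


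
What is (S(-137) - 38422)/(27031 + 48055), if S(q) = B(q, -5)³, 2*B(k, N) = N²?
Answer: -291751/600688 ≈ -0.48569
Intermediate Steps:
B(k, N) = N²/2
S(q) = 15625/8 (S(q) = ((½)*(-5)²)³ = ((½)*25)³ = (25/2)³ = 15625/8)
(S(-137) - 38422)/(27031 + 48055) = (15625/8 - 38422)/(27031 + 48055) = -291751/8/75086 = -291751/8*1/75086 = -291751/600688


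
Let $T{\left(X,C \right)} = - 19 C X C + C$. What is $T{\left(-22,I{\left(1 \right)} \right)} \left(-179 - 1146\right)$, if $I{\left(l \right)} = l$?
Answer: $-555175$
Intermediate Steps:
$T{\left(X,C \right)} = C - 19 X C^{2}$ ($T{\left(X,C \right)} = - 19 C X C + C = - 19 X C^{2} + C = C - 19 X C^{2}$)
$T{\left(-22,I{\left(1 \right)} \right)} \left(-179 - 1146\right) = 1 \left(1 - 19 \left(-22\right)\right) \left(-179 - 1146\right) = 1 \left(1 + 418\right) \left(-1325\right) = 1 \cdot 419 \left(-1325\right) = 419 \left(-1325\right) = -555175$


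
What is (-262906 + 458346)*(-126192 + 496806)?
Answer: 72432800160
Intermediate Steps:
(-262906 + 458346)*(-126192 + 496806) = 195440*370614 = 72432800160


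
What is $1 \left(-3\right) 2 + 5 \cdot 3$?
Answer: $9$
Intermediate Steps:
$1 \left(-3\right) 2 + 5 \cdot 3 = \left(-3\right) 2 + 15 = -6 + 15 = 9$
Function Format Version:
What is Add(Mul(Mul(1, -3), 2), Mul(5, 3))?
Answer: 9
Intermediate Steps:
Add(Mul(Mul(1, -3), 2), Mul(5, 3)) = Add(Mul(-3, 2), 15) = Add(-6, 15) = 9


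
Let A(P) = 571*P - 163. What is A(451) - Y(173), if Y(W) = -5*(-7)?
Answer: 257323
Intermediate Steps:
A(P) = -163 + 571*P
Y(W) = 35
A(451) - Y(173) = (-163 + 571*451) - 1*35 = (-163 + 257521) - 35 = 257358 - 35 = 257323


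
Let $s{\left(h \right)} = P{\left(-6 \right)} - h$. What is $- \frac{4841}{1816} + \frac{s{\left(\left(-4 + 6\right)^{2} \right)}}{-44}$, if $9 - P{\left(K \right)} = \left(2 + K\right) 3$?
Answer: $- \frac{60969}{19976} \approx -3.0521$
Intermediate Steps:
$P{\left(K \right)} = 3 - 3 K$ ($P{\left(K \right)} = 9 - \left(2 + K\right) 3 = 9 - \left(6 + 3 K\right) = 3 - 3 K$)
$s{\left(h \right)} = 21 - h$ ($s{\left(h \right)} = \left(3 - -18\right) - h = \left(3 + 18\right) - h = 21 - h$)
$- \frac{4841}{1816} + \frac{s{\left(\left(-4 + 6\right)^{2} \right)}}{-44} = - \frac{4841}{1816} + \frac{21 - \left(-4 + 6\right)^{2}}{-44} = \left(-4841\right) \frac{1}{1816} + \left(21 - 2^{2}\right) \left(- \frac{1}{44}\right) = - \frac{4841}{1816} + \left(21 - 4\right) \left(- \frac{1}{44}\right) = - \frac{4841}{1816} + 17 \left(- \frac{1}{44}\right) = - \frac{4841}{1816} - \frac{17}{44} = - \frac{60969}{19976}$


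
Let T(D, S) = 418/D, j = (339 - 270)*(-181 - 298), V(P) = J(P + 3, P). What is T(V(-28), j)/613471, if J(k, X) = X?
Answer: -209/8588594 ≈ -2.4335e-5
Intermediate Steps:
V(P) = P
j = -33051 (j = 69*(-479) = -33051)
T(V(-28), j)/613471 = (418/(-28))/613471 = (418*(-1/28))*(1/613471) = -209/14*1/613471 = -209/8588594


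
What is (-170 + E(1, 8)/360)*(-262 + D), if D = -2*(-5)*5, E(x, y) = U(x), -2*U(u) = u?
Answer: 6487253/180 ≈ 36040.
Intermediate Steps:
U(u) = -u/2
E(x, y) = -x/2
D = 50 (D = 10*5 = 50)
(-170 + E(1, 8)/360)*(-262 + D) = (-170 - ½*1/360)*(-262 + 50) = (-170 - ½*1/360)*(-212) = (-170 - 1/720)*(-212) = -122401/720*(-212) = 6487253/180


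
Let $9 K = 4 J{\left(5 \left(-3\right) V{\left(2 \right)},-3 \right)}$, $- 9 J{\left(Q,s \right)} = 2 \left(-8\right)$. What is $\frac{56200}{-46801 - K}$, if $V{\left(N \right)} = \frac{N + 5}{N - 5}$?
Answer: $- \frac{910440}{758189} \approx -1.2008$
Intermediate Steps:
$V{\left(N \right)} = \frac{5 + N}{-5 + N}$
$J{\left(Q,s \right)} = \frac{16}{9}$ ($J{\left(Q,s \right)} = - \frac{2 \left(-8\right)}{9} = \left(- \frac{1}{9}\right) \left(-16\right) = \frac{16}{9}$)
$K = \frac{64}{81}$ ($K = \frac{4 \cdot \frac{16}{9}}{9} = \frac{1}{9} \cdot \frac{64}{9} = \frac{64}{81} \approx 0.79012$)
$\frac{56200}{-46801 - K} = \frac{56200}{-46801 - \frac{64}{81}} = \frac{56200}{- \frac{3790945}{81}} = 56200 \left(- \frac{81}{3790945}\right) = - \frac{910440}{758189}$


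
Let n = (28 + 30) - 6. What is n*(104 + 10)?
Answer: 5928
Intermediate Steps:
n = 52 (n = 58 - 6 = 52)
n*(104 + 10) = 52*(104 + 10) = 52*114 = 5928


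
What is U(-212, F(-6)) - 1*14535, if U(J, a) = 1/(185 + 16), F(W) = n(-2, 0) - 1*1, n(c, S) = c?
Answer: -2921534/201 ≈ -14535.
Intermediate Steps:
F(W) = -3 (F(W) = -2 - 1*1 = -2 - 1 = -3)
U(J, a) = 1/201
U(-212, F(-6)) - 1*14535 = 1/201 - 1*14535 = 1/201 - 14535 = -2921534/201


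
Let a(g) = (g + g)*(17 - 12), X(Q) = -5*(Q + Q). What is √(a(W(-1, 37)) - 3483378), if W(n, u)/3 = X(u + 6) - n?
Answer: 42*I*√1982 ≈ 1869.8*I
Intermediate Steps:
X(Q) = -10*Q
W(n, u) = -180 - 30*u - 3*n (W(n, u) = 3*(-10*(u + 6) - n) = 3*(-10*(6 + u) - n) = 3*((-60 - 10*u) - n) = 3*(-60 - n - 10*u) = -180 - 30*u - 3*n)
a(g) = 10*g (a(g) = (2*g)*5 = 10*g)
√(a(W(-1, 37)) - 3483378) = √(10*(-180 - 30*37 - 3*(-1)) - 3483378) = √(10*(-180 - 1110 + 3) - 3483378) = √(10*(-1287) - 3483378) = √(-12870 - 3483378) = √(-3496248) = 42*I*√1982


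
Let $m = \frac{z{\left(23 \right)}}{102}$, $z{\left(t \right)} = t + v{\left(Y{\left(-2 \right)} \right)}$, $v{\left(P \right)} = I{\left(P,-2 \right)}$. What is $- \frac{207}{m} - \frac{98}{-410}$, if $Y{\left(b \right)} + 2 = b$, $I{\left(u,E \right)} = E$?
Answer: $- \frac{1442447}{1435} \approx -1005.2$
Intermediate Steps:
$Y{\left(b \right)} = -2 + b$
$v{\left(P \right)} = -2$
$z{\left(t \right)} = -2 + t$ ($z{\left(t \right)} = t - 2 = -2 + t$)
$m = \frac{7}{34}$ ($m = \frac{-2 + 23}{102} = 21 \cdot \frac{1}{102} = \frac{7}{34} \approx 0.20588$)
$- \frac{207}{m} - \frac{98}{-410} = - \frac{207}{\frac{7}{34}} - \frac{98}{-410} = \left(-207\right) \frac{34}{7} - - \frac{49}{205} = - \frac{7038}{7} + \frac{49}{205} = - \frac{1442447}{1435}$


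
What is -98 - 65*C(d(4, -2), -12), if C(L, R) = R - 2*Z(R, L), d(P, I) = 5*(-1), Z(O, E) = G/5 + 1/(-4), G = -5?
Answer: 1039/2 ≈ 519.50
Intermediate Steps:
Z(O, E) = -5/4 (Z(O, E) = -5/5 + 1/(-4) = -5*1/5 + 1*(-1/4) = -1 - 1/4 = -5/4)
d(P, I) = -5
C(L, R) = 5/2 + R (C(L, R) = R - 2*(-5/4) = R + 5/2 = 5/2 + R)
-98 - 65*C(d(4, -2), -12) = -98 - 65*(5/2 - 12) = -98 - 65*(-19/2) = -98 + 1235/2 = 1039/2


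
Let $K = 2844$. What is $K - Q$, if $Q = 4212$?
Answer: $-1368$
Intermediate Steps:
$K - Q = 2844 - 4212 = -1368$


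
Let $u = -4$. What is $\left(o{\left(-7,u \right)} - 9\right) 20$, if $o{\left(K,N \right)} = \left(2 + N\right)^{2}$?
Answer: $-100$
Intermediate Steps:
$\left(o{\left(-7,u \right)} - 9\right) 20 = \left(\left(2 - 4\right)^{2} - 9\right) 20 = \left(\left(-2\right)^{2} - 9\right) 20 = \left(4 - 9\right) 20 = \left(-5\right) 20 = -100$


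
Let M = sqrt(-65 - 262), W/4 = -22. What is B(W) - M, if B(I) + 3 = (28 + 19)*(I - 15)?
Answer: -4844 - I*sqrt(327) ≈ -4844.0 - 18.083*I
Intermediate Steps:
W = -88 (W = 4*(-22) = -88)
B(I) = -708 + 47*I (B(I) = -3 + (28 + 19)*(I - 15) = -3 + 47*(-15 + I) = -3 + (-705 + 47*I) = -708 + 47*I)
M = I*sqrt(327) (M = sqrt(-327) = I*sqrt(327) ≈ 18.083*I)
B(W) - M = (-708 + 47*(-88)) - I*sqrt(327) = (-708 - 4136) - I*sqrt(327) = -4844 - I*sqrt(327)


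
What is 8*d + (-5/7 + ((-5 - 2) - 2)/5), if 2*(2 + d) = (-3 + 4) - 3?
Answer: -928/35 ≈ -26.514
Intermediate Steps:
d = -3 (d = -2 + ((-3 + 4) - 3)/2 = -2 + (1 - 3)/2 = -2 + (½)*(-2) = -2 - 1 = -3)
8*d + (-5/7 + ((-5 - 2) - 2)/5) = 8*(-3) + (-5/7 + ((-5 - 2) - 2)/5) = -24 + (-5*⅐ + (-7 - 2)*(⅕)) = -24 + (-5/7 - 9*⅕) = -24 + (-5/7 - 9/5) = -24 - 88/35 = -928/35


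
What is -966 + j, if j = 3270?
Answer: 2304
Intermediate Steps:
-966 + j = -966 + 3270 = 2304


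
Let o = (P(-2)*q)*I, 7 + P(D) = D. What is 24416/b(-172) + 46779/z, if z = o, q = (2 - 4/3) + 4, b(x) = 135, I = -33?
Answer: 4461749/20790 ≈ 214.61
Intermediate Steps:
P(D) = -7 + D
q = 14/3 (q = (2 - 4*⅓) + 4 = (2 - 4/3) + 4 = ⅔ + 4 = 14/3 ≈ 4.6667)
o = 1386 (o = ((-7 - 2)*(14/3))*(-33) = -9*14/3*(-33) = -42*(-33) = 1386)
z = 1386
24416/b(-172) + 46779/z = 24416/135 + 46779/1386 = 24416*(1/135) + 46779*(1/1386) = 24416/135 + 15593/462 = 4461749/20790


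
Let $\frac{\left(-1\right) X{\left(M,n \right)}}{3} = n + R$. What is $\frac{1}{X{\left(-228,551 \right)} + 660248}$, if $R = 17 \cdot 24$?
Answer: $\frac{1}{657371} \approx 1.5212 \cdot 10^{-6}$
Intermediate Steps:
$R = 408$
$X{\left(M,n \right)} = -1224 - 3 n$ ($X{\left(M,n \right)} = - 3 \left(n + 408\right) = - 3 \left(408 + n\right) = -1224 - 3 n$)
$\frac{1}{X{\left(-228,551 \right)} + 660248} = \frac{1}{\left(-1224 - 1653\right) + 660248} = \frac{1}{-2877 + 660248} = \frac{1}{657371}$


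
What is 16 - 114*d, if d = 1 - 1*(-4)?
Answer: -554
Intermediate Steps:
d = 5 (d = 1 + 4 = 5)
16 - 114*d = 16 - 114*5 = 16 - 19*30 = 16 - 570 = -554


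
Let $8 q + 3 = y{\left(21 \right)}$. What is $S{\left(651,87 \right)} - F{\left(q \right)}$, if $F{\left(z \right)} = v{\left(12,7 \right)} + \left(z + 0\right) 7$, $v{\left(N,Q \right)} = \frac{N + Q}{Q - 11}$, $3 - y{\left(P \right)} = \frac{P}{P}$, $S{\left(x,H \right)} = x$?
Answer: $\frac{5253}{8} \approx 656.63$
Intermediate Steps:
$y{\left(P \right)} = 2$ ($y{\left(P \right)} = 3 - \frac{P}{P} = 3 - 1 = 2$)
$q = - \frac{1}{8}$ ($q = - \frac{3}{8} + \frac{1}{8} \cdot 2 = - \frac{3}{8} + \frac{1}{4} = - \frac{1}{8} \approx -0.125$)
$v{\left(N,Q \right)} = \frac{N + Q}{-11 + Q}$
$F{\left(z \right)} = - \frac{19}{4} + 7 z$ ($F{\left(z \right)} = \frac{12 + 7}{-11 + 7} + \left(z + 0\right) 7 = \frac{1}{-4} \cdot 19 + z 7 = \left(- \frac{1}{4}\right) 19 + 7 z = - \frac{19}{4} + 7 z$)
$S{\left(651,87 \right)} - F{\left(q \right)} = 651 - \left(- \frac{19}{4} + 7 \left(- \frac{1}{8}\right)\right) = 651 - \left(- \frac{19}{4} - \frac{7}{8}\right) = 651 - - \frac{45}{8} = 651 + \frac{45}{8} = \frac{5253}{8}$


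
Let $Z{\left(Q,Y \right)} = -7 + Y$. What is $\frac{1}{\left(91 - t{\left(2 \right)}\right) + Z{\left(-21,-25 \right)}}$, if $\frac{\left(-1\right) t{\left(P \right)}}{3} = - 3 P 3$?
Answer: $\frac{1}{5} \approx 0.2$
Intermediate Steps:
$t{\left(P \right)} = 27 P$ ($t{\left(P \right)} = - 3 - 3 P 3 = - 3 \left(- 9 P\right) = 27 P$)
$\frac{1}{\left(91 - t{\left(2 \right)}\right) + Z{\left(-21,-25 \right)}} = \frac{1}{\left(91 - 27 \cdot 2\right) - 32} = \frac{1}{\left(91 - 54\right) - 32} = \frac{1}{37 - 32} = \frac{1}{5}$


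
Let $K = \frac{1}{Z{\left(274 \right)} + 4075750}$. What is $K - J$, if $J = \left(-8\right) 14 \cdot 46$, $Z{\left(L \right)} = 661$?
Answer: $\frac{21001669473}{4076411} \approx 5152.0$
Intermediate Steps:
$J = -5152$ ($J = \left(-112\right) 46 = -5152$)
$K = \frac{1}{4076411}$ ($K = \frac{1}{661 + 4075750} = \frac{1}{4076411} \approx 2.4531 \cdot 10^{-7}$)
$K - J = \frac{1}{4076411} - -5152 = \frac{1}{4076411} + 5152 = \frac{21001669473}{4076411}$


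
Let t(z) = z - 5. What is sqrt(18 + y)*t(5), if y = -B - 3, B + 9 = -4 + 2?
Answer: 0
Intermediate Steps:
B = -11 (B = -9 + (-4 + 2) = -9 - 2 = -11)
t(z) = -5 + z
y = 8 (y = -1*(-11) - 3 = 11 - 3 = 8)
sqrt(18 + y)*t(5) = sqrt(18 + 8)*(-5 + 5) = sqrt(26)*0 = 0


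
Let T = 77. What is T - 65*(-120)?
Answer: 7877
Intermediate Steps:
T - 65*(-120) = 77 - 65*(-120) = 77 + 7800 = 7877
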